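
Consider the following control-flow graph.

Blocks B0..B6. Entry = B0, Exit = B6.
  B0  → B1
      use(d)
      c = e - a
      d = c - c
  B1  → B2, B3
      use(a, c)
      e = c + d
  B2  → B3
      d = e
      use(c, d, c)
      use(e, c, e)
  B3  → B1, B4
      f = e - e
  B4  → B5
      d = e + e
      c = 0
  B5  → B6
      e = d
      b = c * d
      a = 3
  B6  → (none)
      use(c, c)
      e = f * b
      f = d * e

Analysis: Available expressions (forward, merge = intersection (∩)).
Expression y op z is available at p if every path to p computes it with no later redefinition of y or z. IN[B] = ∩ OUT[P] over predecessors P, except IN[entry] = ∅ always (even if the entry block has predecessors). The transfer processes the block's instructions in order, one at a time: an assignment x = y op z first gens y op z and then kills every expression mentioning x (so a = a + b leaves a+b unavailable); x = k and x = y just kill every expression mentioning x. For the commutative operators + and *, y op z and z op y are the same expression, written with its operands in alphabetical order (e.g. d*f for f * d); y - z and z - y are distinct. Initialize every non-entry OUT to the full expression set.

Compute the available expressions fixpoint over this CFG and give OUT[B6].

Answer: {c*d, d*e}

Working:
Fixpoint table:
  B0: | IN={} | OUT={c-c, e-a}
  B1: | IN={c-c} | OUT={c+d, c-c}
  B2: | IN={c+d, c-c} | OUT={c-c}
  B3: | IN={c-c} | OUT={c-c, e-e}
  B4: | IN={c-c, e-e} | OUT={e+e, e-e}
  B5: | IN={e+e, e-e} | OUT={c*d}
  B6: | IN={c*d} | OUT={c*d, d*e}

Merge at B6: IN[B6] = OUT[B5] = {c*d}
Applying B6's transfer function to that IN value gives OUT[B6] (row B6 above).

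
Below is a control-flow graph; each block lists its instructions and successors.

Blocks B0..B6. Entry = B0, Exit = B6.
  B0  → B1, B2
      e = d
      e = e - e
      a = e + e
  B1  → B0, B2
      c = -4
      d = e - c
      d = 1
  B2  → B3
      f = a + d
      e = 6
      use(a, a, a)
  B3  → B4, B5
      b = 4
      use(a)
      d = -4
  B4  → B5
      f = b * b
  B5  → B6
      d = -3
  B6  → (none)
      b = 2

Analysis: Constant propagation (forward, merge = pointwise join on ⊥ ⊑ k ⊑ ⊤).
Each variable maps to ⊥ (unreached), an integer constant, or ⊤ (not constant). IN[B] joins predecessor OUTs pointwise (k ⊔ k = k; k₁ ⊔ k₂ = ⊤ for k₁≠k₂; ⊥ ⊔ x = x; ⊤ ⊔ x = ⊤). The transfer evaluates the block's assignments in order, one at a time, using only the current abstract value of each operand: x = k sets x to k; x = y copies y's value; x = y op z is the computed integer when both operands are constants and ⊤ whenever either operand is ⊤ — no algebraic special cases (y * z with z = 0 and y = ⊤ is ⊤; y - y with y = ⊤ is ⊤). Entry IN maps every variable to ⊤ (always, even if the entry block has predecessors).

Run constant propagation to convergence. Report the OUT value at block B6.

Fixpoint table:
  B0:   IN=(all ⊤)   OUT=(all ⊤)
  B1:   IN=(all ⊤)   OUT={c:-4, d:1; rest ⊤}
  B2:   IN=(all ⊤)   OUT={e:6; rest ⊤}
  B3:   IN={e:6; rest ⊤}   OUT={b:4, d:-4, e:6; rest ⊤}
  B4:   IN={b:4, d:-4, e:6; rest ⊤}   OUT={b:4, d:-4, e:6, f:16; rest ⊤}
  B5:   IN={b:4, d:-4, e:6; rest ⊤}   OUT={b:4, d:-3, e:6; rest ⊤}
  B6:   IN={b:4, d:-3, e:6; rest ⊤}   OUT={b:2, d:-3, e:6; rest ⊤}

Merge at B6: IN[B6] = OUT[B5] = {a: ⊤, b: 4, c: ⊤, d: -3, e: 6, f: ⊤}
Applying B6's transfer function to that IN value gives OUT[B6] (row B6 above).

Answer: {a: ⊤, b: 2, c: ⊤, d: -3, e: 6, f: ⊤}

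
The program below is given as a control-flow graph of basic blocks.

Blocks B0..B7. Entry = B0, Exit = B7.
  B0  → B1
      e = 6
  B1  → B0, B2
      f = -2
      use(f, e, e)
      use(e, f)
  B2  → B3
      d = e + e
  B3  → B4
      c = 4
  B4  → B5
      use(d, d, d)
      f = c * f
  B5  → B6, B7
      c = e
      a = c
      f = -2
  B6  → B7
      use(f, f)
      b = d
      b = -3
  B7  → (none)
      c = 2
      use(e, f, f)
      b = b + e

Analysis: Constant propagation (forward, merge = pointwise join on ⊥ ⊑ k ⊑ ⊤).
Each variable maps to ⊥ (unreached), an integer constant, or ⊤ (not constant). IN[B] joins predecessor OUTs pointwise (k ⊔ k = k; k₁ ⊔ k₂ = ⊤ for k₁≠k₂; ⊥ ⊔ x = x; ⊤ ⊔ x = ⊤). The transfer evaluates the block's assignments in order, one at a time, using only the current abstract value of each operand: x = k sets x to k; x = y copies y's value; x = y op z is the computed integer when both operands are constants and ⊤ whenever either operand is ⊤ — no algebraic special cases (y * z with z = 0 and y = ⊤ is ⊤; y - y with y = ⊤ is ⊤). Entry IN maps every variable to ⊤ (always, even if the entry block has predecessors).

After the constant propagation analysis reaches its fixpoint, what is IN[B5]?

Answer: {a: ⊤, b: ⊤, c: 4, d: 12, e: 6, f: -8}

Derivation:
Fixpoint table:
  B0:  IN=(all ⊤)  OUT={e:6; rest ⊤}
  B1:  IN={e:6; rest ⊤}  OUT={e:6, f:-2; rest ⊤}
  B2:  IN={e:6, f:-2; rest ⊤}  OUT={d:12, e:6, f:-2; rest ⊤}
  B3:  IN={d:12, e:6, f:-2; rest ⊤}  OUT={c:4, d:12, e:6, f:-2; rest ⊤}
  B4:  IN={c:4, d:12, e:6, f:-2; rest ⊤}  OUT={c:4, d:12, e:6, f:-8; rest ⊤}
  B5:  IN={c:4, d:12, e:6, f:-8; rest ⊤}  OUT={a:6, c:6, d:12, e:6, f:-2; rest ⊤}
  B6:  IN={a:6, c:6, d:12, e:6, f:-2; rest ⊤}  OUT={a:6, b:-3, c:6, d:12, e:6, f:-2; rest ⊤}
  B7:  IN={a:6, c:6, d:12, e:6, f:-2; rest ⊤}  OUT={a:6, c:2, d:12, e:6, f:-2; rest ⊤}

Merge at B5: IN[B5] = OUT[B4] = {a: ⊤, b: ⊤, c: 4, d: 12, e: 6, f: -8}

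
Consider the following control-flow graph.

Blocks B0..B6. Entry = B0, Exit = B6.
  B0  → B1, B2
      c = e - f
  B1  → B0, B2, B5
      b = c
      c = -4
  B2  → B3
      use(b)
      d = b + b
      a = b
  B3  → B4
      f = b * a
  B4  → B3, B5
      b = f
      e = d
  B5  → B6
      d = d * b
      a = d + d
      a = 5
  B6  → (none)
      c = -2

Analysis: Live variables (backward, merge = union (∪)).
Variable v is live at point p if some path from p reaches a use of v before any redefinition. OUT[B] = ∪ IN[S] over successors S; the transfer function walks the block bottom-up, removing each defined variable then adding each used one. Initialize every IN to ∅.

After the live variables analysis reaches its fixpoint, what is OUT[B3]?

Converged values:
  B0: | IN={b, d, e, f} | OUT={b, c, d, e, f}
  B1: | IN={c, d, e, f} | OUT={b, d, e, f}
  B2: | IN={b} | OUT={a, b, d}
  B3: | IN={a, b, d} | OUT={a, d, f}
  B4: | IN={a, d, f} | OUT={a, b, d}
  B5: | IN={b, d} | OUT={}
  B6: | IN={} | OUT={}

Merge at B3: OUT[B3] = IN[B4] = {a, d, f}

Answer: {a, d, f}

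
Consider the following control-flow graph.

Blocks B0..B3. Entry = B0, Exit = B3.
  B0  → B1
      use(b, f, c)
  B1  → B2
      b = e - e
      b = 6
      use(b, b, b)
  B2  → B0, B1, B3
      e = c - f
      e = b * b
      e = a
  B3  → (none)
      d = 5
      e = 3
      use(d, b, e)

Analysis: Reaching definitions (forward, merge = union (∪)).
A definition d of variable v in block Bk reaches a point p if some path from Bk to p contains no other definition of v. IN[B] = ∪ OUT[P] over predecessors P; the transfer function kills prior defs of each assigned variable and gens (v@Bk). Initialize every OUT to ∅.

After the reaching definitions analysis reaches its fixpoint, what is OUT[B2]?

Per-block solution:
  B0: | IN={b@B1, e@B2} | OUT={b@B1, e@B2}
  B1: | IN={b@B1, e@B2} | OUT={b@B1, e@B2}
  B2: | IN={b@B1, e@B2} | OUT={b@B1, e@B2}
  B3: | IN={b@B1, e@B2} | OUT={b@B1, d@B3, e@B3}

Merge at B2: IN[B2] = OUT[B1] = {b@B1, e@B2}
Applying B2's transfer function to that IN value gives OUT[B2] (row B2 above).

Answer: {b@B1, e@B2}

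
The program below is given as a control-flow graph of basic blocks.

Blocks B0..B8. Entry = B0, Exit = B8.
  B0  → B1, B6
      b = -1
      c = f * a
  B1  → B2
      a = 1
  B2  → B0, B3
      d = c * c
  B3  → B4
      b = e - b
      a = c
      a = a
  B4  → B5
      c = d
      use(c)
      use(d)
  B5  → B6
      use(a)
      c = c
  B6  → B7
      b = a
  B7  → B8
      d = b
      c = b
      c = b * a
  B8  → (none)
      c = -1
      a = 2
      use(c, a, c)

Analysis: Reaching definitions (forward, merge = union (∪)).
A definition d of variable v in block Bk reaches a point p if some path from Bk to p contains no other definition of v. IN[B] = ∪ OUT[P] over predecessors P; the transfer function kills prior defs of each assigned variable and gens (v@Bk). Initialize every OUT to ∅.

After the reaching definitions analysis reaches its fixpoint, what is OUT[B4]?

Answer: {a@B3, b@B3, c@B4, d@B2}

Trace:
Fixpoint table:
  B0:   IN={a@B1, b@B0, c@B0, d@B2}   OUT={a@B1, b@B0, c@B0, d@B2}
  B1:   IN={a@B1, b@B0, c@B0, d@B2}   OUT={a@B1, b@B0, c@B0, d@B2}
  B2:   IN={a@B1, b@B0, c@B0, d@B2}   OUT={a@B1, b@B0, c@B0, d@B2}
  B3:   IN={a@B1, b@B0, c@B0, d@B2}   OUT={a@B3, b@B3, c@B0, d@B2}
  B4:   IN={a@B3, b@B3, c@B0, d@B2}   OUT={a@B3, b@B3, c@B4, d@B2}
  B5:   IN={a@B3, b@B3, c@B4, d@B2}   OUT={a@B3, b@B3, c@B5, d@B2}
  B6:   IN={a@B1, a@B3, b@B0, b@B3, c@B0, c@B5, d@B2}   OUT={a@B1, a@B3, b@B6, c@B0, c@B5, d@B2}
  B7:   IN={a@B1, a@B3, b@B6, c@B0, c@B5, d@B2}   OUT={a@B1, a@B3, b@B6, c@B7, d@B7}
  B8:   IN={a@B1, a@B3, b@B6, c@B7, d@B7}   OUT={a@B8, b@B6, c@B8, d@B7}

Merge at B4: IN[B4] = OUT[B3] = {a@B3, b@B3, c@B0, d@B2}
Applying B4's transfer function to that IN value gives OUT[B4] (row B4 above).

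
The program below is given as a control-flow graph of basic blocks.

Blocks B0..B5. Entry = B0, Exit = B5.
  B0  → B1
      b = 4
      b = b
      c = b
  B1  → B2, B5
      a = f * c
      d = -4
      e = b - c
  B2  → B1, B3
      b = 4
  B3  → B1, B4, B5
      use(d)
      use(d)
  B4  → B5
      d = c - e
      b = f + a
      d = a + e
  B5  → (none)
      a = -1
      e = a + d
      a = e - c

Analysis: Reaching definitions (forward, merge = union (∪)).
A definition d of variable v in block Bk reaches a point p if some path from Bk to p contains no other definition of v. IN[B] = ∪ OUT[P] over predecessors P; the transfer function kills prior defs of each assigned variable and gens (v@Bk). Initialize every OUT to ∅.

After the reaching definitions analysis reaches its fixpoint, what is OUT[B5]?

Answer: {a@B5, b@B0, b@B2, b@B4, c@B0, d@B1, d@B4, e@B5}

Working:
Per-block solution:
  B0:  IN={}  OUT={b@B0, c@B0}
  B1:  IN={a@B1, b@B0, b@B2, c@B0, d@B1, e@B1}  OUT={a@B1, b@B0, b@B2, c@B0, d@B1, e@B1}
  B2:  IN={a@B1, b@B0, b@B2, c@B0, d@B1, e@B1}  OUT={a@B1, b@B2, c@B0, d@B1, e@B1}
  B3:  IN={a@B1, b@B2, c@B0, d@B1, e@B1}  OUT={a@B1, b@B2, c@B0, d@B1, e@B1}
  B4:  IN={a@B1, b@B2, c@B0, d@B1, e@B1}  OUT={a@B1, b@B4, c@B0, d@B4, e@B1}
  B5:  IN={a@B1, b@B0, b@B2, b@B4, c@B0, d@B1, d@B4, e@B1}  OUT={a@B5, b@B0, b@B2, b@B4, c@B0, d@B1, d@B4, e@B5}

Merge at B5: IN[B5] = OUT[B1] ⊔ OUT[B3] ⊔ OUT[B4] = {a@B1, b@B0, b@B2, b@B4, c@B0, d@B1, d@B4, e@B1}
Applying B5's transfer function to that IN value gives OUT[B5] (row B5 above).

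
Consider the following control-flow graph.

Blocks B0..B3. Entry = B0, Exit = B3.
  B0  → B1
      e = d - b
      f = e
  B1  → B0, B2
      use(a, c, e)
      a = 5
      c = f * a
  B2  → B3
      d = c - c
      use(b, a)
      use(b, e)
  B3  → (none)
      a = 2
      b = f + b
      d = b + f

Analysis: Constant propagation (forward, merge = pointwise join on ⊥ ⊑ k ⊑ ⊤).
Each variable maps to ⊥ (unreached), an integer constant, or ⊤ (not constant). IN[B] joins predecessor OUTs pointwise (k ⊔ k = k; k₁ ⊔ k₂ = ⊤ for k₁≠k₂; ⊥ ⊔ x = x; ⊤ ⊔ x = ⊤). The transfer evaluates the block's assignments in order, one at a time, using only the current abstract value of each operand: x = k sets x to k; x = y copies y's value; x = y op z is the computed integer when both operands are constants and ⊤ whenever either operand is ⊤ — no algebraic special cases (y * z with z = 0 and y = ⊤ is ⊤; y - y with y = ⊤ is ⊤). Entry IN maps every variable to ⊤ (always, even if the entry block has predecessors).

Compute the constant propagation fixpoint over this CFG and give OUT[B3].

Per-block solution:
  B0: | IN=(all ⊤) | OUT=(all ⊤)
  B1: | IN=(all ⊤) | OUT={a:5; rest ⊤}
  B2: | IN={a:5; rest ⊤} | OUT={a:5; rest ⊤}
  B3: | IN={a:5; rest ⊤} | OUT={a:2; rest ⊤}

Merge at B3: IN[B3] = OUT[B2] = {a: 5, b: ⊤, c: ⊤, d: ⊤, e: ⊤, f: ⊤}
Applying B3's transfer function to that IN value gives OUT[B3] (row B3 above).

Answer: {a: 2, b: ⊤, c: ⊤, d: ⊤, e: ⊤, f: ⊤}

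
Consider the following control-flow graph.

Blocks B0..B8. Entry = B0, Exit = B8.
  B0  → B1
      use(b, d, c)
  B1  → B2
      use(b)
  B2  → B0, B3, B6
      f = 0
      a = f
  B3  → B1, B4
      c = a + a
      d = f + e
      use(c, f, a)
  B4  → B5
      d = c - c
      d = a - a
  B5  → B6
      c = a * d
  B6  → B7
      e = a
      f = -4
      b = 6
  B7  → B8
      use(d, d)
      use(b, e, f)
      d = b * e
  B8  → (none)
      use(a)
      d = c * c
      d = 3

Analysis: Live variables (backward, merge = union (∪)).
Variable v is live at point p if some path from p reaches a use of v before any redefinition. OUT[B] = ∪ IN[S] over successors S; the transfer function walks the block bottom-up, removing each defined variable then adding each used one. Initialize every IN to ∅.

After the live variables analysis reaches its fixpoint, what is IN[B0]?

Answer: {b, c, d, e}

Trace:
Converged values:
  B0:  IN={b, c, d, e}  OUT={b, c, d, e}
  B1:  IN={b, c, d, e}  OUT={b, c, d, e}
  B2:  IN={b, c, d, e}  OUT={a, b, c, d, e, f}
  B3:  IN={a, b, e, f}  OUT={a, b, c, d, e}
  B4:  IN={a, c}  OUT={a, d}
  B5:  IN={a, d}  OUT={a, c, d}
  B6:  IN={a, c, d}  OUT={a, b, c, d, e, f}
  B7:  IN={a, b, c, d, e, f}  OUT={a, c}
  B8:  IN={a, c}  OUT={}

Merge at B0: OUT[B0] = IN[B1] = {b, c, d, e}
Applying B0's transfer function to that OUT value gives IN[B0] (row B0 above).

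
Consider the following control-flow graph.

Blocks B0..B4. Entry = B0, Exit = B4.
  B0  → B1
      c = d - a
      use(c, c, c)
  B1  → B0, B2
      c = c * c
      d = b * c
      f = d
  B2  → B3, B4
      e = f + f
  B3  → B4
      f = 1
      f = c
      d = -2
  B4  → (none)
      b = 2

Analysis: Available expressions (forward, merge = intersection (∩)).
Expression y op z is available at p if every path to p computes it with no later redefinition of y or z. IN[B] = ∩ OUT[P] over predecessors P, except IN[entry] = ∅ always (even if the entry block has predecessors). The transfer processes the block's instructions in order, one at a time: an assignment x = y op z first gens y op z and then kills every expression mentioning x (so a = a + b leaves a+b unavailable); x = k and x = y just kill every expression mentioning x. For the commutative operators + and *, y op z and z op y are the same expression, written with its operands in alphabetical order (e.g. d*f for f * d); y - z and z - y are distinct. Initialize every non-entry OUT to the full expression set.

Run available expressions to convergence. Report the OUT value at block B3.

Answer: {b*c}

Working:
Per-block solution:
  B0:  IN={}  OUT={d-a}
  B1:  IN={d-a}  OUT={b*c}
  B2:  IN={b*c}  OUT={b*c, f+f}
  B3:  IN={b*c, f+f}  OUT={b*c}
  B4:  IN={b*c}  OUT={}

Merge at B3: IN[B3] = OUT[B2] = {b*c, f+f}
Applying B3's transfer function to that IN value gives OUT[B3] (row B3 above).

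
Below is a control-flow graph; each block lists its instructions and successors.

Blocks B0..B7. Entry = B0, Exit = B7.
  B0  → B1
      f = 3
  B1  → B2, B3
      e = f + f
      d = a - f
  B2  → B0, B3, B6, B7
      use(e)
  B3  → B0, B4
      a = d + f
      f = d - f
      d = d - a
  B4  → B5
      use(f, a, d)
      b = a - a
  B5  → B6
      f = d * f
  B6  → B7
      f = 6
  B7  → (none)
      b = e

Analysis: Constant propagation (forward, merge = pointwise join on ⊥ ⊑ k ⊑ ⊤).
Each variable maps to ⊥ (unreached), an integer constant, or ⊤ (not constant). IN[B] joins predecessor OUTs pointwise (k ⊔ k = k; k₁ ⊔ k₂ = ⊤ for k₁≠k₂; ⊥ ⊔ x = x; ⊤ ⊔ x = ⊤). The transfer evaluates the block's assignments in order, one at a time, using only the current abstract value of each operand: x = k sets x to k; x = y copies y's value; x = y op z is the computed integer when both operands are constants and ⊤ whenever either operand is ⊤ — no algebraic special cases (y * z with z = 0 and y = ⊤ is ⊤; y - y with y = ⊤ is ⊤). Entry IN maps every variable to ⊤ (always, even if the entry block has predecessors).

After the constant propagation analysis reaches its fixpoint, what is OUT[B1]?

Converged values:
  B0:   IN=(all ⊤)   OUT={f:3; rest ⊤}
  B1:   IN={f:3; rest ⊤}   OUT={e:6, f:3; rest ⊤}
  B2:   IN={e:6, f:3; rest ⊤}   OUT={e:6, f:3; rest ⊤}
  B3:   IN={e:6, f:3; rest ⊤}   OUT={e:6; rest ⊤}
  B4:   IN={e:6; rest ⊤}   OUT={e:6; rest ⊤}
  B5:   IN={e:6; rest ⊤}   OUT={e:6; rest ⊤}
  B6:   IN={e:6; rest ⊤}   OUT={e:6, f:6; rest ⊤}
  B7:   IN={e:6; rest ⊤}   OUT={b:6, e:6; rest ⊤}

Merge at B1: IN[B1] = OUT[B0] = {a: ⊤, b: ⊤, c: ⊤, d: ⊤, e: ⊤, f: 3}
Applying B1's transfer function to that IN value gives OUT[B1] (row B1 above).

Answer: {a: ⊤, b: ⊤, c: ⊤, d: ⊤, e: 6, f: 3}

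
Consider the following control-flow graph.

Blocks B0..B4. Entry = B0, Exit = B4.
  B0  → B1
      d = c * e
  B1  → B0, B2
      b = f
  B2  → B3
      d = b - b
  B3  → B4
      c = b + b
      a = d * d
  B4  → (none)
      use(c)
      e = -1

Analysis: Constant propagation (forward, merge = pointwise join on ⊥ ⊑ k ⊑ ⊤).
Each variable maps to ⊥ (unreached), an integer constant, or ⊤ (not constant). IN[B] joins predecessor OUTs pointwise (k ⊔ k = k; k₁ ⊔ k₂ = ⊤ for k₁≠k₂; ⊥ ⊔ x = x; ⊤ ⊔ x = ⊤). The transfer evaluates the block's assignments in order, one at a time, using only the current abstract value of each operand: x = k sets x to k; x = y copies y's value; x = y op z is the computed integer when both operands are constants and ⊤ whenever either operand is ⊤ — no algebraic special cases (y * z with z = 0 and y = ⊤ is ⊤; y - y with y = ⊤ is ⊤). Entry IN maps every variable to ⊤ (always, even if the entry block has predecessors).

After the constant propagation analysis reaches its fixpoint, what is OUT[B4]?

Fixpoint table:
  B0: | IN=(all ⊤) | OUT=(all ⊤)
  B1: | IN=(all ⊤) | OUT=(all ⊤)
  B2: | IN=(all ⊤) | OUT=(all ⊤)
  B3: | IN=(all ⊤) | OUT=(all ⊤)
  B4: | IN=(all ⊤) | OUT={e:-1; rest ⊤}

Merge at B4: IN[B4] = OUT[B3] = {a: ⊤, b: ⊤, c: ⊤, d: ⊤, e: ⊤, f: ⊤}
Applying B4's transfer function to that IN value gives OUT[B4] (row B4 above).

Answer: {a: ⊤, b: ⊤, c: ⊤, d: ⊤, e: -1, f: ⊤}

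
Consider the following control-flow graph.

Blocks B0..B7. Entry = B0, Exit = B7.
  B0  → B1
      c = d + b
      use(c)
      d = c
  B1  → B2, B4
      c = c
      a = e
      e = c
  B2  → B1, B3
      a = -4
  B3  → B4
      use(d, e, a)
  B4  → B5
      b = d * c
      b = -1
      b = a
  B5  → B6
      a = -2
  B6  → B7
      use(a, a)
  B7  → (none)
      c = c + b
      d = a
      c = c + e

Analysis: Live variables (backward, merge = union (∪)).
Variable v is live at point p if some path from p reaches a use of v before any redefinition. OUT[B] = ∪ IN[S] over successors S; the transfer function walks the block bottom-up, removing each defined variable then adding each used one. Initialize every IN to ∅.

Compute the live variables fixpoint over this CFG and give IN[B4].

Per-block solution:
  B0:   IN={b, d, e}   OUT={c, d, e}
  B1:   IN={c, d, e}   OUT={a, c, d, e}
  B2:   IN={c, d, e}   OUT={a, c, d, e}
  B3:   IN={a, c, d, e}   OUT={a, c, d, e}
  B4:   IN={a, c, d, e}   OUT={b, c, e}
  B5:   IN={b, c, e}   OUT={a, b, c, e}
  B6:   IN={a, b, c, e}   OUT={a, b, c, e}
  B7:   IN={a, b, c, e}   OUT={}

Merge at B4: OUT[B4] = IN[B5] = {b, c, e}
Applying B4's transfer function to that OUT value gives IN[B4] (row B4 above).

Answer: {a, c, d, e}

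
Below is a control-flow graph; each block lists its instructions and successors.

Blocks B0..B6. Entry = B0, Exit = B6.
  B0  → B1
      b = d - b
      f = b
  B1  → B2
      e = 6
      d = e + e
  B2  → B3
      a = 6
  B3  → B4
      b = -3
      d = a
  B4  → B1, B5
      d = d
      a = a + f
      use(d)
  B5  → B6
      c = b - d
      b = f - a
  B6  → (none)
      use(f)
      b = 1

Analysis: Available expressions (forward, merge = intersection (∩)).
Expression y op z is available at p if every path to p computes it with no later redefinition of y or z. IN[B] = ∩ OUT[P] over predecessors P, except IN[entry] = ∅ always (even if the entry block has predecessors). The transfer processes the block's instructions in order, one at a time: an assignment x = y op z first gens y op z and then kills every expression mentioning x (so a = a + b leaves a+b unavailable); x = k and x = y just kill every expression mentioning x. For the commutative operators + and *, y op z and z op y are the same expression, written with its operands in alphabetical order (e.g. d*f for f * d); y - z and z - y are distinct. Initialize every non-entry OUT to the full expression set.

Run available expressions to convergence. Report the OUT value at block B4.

Per-block solution:
  B0: | IN={} | OUT={}
  B1: | IN={} | OUT={e+e}
  B2: | IN={e+e} | OUT={e+e}
  B3: | IN={e+e} | OUT={e+e}
  B4: | IN={e+e} | OUT={e+e}
  B5: | IN={e+e} | OUT={e+e, f-a}
  B6: | IN={e+e, f-a} | OUT={e+e, f-a}

Merge at B4: IN[B4] = OUT[B3] = {e+e}
Applying B4's transfer function to that IN value gives OUT[B4] (row B4 above).

Answer: {e+e}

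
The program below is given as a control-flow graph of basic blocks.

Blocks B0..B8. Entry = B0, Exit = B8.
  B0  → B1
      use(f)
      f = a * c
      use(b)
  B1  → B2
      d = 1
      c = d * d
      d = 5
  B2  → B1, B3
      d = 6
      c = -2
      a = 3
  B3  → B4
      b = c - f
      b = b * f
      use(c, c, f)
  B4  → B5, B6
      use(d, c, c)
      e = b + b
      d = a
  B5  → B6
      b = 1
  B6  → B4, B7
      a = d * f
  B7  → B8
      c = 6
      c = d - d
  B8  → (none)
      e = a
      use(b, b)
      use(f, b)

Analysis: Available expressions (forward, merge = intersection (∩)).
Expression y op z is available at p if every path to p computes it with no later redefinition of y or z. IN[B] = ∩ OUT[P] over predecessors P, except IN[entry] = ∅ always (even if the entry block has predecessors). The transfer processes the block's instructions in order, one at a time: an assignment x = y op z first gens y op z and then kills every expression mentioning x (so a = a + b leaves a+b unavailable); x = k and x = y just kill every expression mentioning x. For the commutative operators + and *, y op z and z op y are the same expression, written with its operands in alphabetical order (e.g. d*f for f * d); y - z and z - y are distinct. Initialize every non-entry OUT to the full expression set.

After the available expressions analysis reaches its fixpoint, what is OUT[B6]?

Per-block solution:
  B0:   IN={}   OUT={a*c}
  B1:   IN={}   OUT={}
  B2:   IN={}   OUT={}
  B3:   IN={}   OUT={c-f}
  B4:   IN={c-f}   OUT={b+b, c-f}
  B5:   IN={b+b, c-f}   OUT={c-f}
  B6:   IN={c-f}   OUT={c-f, d*f}
  B7:   IN={c-f, d*f}   OUT={d*f, d-d}
  B8:   IN={d*f, d-d}   OUT={d*f, d-d}

Merge at B6: IN[B6] = OUT[B4] ∩ OUT[B5] = {c-f}
Applying B6's transfer function to that IN value gives OUT[B6] (row B6 above).

Answer: {c-f, d*f}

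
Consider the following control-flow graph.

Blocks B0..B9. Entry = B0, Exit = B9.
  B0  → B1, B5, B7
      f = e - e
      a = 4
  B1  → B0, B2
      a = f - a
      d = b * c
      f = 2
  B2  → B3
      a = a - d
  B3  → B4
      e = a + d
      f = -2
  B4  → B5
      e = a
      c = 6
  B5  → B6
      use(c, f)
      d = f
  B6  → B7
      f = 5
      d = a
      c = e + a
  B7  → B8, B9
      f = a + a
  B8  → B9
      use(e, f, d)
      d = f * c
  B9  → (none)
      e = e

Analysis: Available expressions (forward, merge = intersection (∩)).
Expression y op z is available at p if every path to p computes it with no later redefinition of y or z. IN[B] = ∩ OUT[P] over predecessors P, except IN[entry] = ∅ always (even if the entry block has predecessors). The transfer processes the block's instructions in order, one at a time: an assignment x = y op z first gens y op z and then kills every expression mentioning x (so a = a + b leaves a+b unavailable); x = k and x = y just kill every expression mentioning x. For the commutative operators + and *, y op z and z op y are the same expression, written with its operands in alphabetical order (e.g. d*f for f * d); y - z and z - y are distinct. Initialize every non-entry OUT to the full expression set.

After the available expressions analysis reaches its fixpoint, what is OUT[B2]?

Answer: {b*c, e-e}

Working:
Converged values:
  B0:  IN={}  OUT={e-e}
  B1:  IN={e-e}  OUT={b*c, e-e}
  B2:  IN={b*c, e-e}  OUT={b*c, e-e}
  B3:  IN={b*c, e-e}  OUT={a+d, b*c}
  B4:  IN={a+d, b*c}  OUT={a+d}
  B5:  IN={}  OUT={}
  B6:  IN={}  OUT={a+e}
  B7:  IN={}  OUT={a+a}
  B8:  IN={a+a}  OUT={a+a, c*f}
  B9:  IN={a+a}  OUT={a+a}

Merge at B2: IN[B2] = OUT[B1] = {b*c, e-e}
Applying B2's transfer function to that IN value gives OUT[B2] (row B2 above).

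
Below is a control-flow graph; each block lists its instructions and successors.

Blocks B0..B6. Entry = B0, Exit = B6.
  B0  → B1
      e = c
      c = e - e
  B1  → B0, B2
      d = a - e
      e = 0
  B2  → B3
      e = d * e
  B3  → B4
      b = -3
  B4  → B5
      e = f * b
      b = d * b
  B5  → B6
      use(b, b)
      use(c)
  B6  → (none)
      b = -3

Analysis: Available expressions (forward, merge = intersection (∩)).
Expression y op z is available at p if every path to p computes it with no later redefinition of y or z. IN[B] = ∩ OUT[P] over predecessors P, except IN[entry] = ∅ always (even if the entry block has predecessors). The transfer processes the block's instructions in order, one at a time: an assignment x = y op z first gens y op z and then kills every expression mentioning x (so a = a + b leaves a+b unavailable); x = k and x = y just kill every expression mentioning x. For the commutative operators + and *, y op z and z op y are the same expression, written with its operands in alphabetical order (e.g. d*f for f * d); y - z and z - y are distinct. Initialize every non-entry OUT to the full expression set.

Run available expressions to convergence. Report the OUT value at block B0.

Converged values:
  B0:  IN={}  OUT={e-e}
  B1:  IN={e-e}  OUT={}
  B2:  IN={}  OUT={}
  B3:  IN={}  OUT={}
  B4:  IN={}  OUT={}
  B5:  IN={}  OUT={}
  B6:  IN={}  OUT={}

Merge at B0 (entry node, so the boundary value {} is joined with the incoming edge(s)): IN[B0] = {} ∩ OUT[B1] = {}
Applying B0's transfer function to that IN value gives OUT[B0] (row B0 above).

Answer: {e-e}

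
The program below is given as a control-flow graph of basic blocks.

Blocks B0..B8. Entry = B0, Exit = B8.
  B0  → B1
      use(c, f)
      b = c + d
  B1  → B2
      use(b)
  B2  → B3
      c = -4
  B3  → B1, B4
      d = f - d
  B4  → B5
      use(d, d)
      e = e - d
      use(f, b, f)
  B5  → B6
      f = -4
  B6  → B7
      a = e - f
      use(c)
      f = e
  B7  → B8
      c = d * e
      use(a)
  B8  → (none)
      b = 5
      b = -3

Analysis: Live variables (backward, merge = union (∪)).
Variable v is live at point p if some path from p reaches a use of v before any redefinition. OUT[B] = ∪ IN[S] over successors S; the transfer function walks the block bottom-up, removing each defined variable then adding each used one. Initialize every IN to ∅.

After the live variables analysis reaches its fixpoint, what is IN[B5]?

Answer: {c, d, e}

Working:
Fixpoint table:
  B0:  IN={c, d, e, f}  OUT={b, d, e, f}
  B1:  IN={b, d, e, f}  OUT={b, d, e, f}
  B2:  IN={b, d, e, f}  OUT={b, c, d, e, f}
  B3:  IN={b, c, d, e, f}  OUT={b, c, d, e, f}
  B4:  IN={b, c, d, e, f}  OUT={c, d, e}
  B5:  IN={c, d, e}  OUT={c, d, e, f}
  B6:  IN={c, d, e, f}  OUT={a, d, e}
  B7:  IN={a, d, e}  OUT={}
  B8:  IN={}  OUT={}

Merge at B5: OUT[B5] = IN[B6] = {c, d, e, f}
Applying B5's transfer function to that OUT value gives IN[B5] (row B5 above).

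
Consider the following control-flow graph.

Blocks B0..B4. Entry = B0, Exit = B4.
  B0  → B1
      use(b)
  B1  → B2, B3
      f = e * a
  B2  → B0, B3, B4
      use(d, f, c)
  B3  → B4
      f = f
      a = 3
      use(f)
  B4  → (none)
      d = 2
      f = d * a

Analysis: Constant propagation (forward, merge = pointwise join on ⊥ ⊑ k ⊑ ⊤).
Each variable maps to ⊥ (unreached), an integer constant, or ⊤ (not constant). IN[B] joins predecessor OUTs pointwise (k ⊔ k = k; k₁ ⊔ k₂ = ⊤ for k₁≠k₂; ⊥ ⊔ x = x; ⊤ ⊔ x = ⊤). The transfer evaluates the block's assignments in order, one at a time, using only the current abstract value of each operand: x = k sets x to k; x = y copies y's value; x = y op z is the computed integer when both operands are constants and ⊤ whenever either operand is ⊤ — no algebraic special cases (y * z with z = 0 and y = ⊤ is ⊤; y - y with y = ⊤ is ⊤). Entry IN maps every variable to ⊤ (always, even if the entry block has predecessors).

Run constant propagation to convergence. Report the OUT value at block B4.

Converged values:
  B0:  IN=(all ⊤)  OUT=(all ⊤)
  B1:  IN=(all ⊤)  OUT=(all ⊤)
  B2:  IN=(all ⊤)  OUT=(all ⊤)
  B3:  IN=(all ⊤)  OUT={a:3; rest ⊤}
  B4:  IN=(all ⊤)  OUT={d:2; rest ⊤}

Merge at B4: IN[B4] = OUT[B2] ⊔ OUT[B3] = {a: ⊤, b: ⊤, c: ⊤, d: ⊤, e: ⊤, f: ⊤}
Applying B4's transfer function to that IN value gives OUT[B4] (row B4 above).

Answer: {a: ⊤, b: ⊤, c: ⊤, d: 2, e: ⊤, f: ⊤}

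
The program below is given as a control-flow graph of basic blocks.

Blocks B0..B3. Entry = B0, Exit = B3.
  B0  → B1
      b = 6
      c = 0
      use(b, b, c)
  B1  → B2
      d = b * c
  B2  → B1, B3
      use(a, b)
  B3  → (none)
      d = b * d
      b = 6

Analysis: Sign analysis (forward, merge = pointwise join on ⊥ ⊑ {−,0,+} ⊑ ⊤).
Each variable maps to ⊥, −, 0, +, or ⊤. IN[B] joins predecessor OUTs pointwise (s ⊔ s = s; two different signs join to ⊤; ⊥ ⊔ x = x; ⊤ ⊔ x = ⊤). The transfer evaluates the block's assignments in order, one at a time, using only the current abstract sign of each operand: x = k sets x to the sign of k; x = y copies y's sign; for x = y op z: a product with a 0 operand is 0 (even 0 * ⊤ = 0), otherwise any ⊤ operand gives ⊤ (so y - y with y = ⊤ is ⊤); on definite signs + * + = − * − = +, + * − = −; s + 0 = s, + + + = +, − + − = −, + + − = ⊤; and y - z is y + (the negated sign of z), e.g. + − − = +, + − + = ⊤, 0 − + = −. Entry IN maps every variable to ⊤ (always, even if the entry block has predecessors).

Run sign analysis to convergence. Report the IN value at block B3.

Answer: {a: ⊤, b: +, c: 0, d: 0, e: ⊤, f: ⊤}

Working:
Per-block solution:
  B0:   IN=(all ⊤)   OUT={b:+, c:0; rest ⊤}
  B1:   IN={b:+, c:0; rest ⊤}   OUT={b:+, c:0, d:0; rest ⊤}
  B2:   IN={b:+, c:0, d:0; rest ⊤}   OUT={b:+, c:0, d:0; rest ⊤}
  B3:   IN={b:+, c:0, d:0; rest ⊤}   OUT={b:+, c:0, d:0; rest ⊤}

Merge at B3: IN[B3] = OUT[B2] = {a: ⊤, b: +, c: 0, d: 0, e: ⊤, f: ⊤}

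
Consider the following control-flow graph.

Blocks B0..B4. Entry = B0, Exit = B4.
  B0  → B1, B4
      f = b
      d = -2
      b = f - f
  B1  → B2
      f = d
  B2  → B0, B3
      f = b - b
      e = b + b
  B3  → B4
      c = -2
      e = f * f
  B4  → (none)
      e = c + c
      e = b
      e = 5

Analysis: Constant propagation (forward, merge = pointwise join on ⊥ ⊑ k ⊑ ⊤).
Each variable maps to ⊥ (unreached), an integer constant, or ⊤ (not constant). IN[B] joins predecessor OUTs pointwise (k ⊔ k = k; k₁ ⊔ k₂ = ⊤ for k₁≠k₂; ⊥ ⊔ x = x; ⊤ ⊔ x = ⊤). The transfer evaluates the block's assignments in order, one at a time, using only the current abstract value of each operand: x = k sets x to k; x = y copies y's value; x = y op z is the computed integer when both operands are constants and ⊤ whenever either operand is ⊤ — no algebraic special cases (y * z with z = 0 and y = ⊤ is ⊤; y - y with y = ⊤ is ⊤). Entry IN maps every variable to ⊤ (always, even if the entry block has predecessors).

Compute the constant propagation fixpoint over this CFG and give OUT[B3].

Converged values:
  B0:  IN=(all ⊤)  OUT={d:-2; rest ⊤}
  B1:  IN={d:-2; rest ⊤}  OUT={d:-2, f:-2; rest ⊤}
  B2:  IN={d:-2, f:-2; rest ⊤}  OUT={d:-2; rest ⊤}
  B3:  IN={d:-2; rest ⊤}  OUT={c:-2, d:-2; rest ⊤}
  B4:  IN={d:-2; rest ⊤}  OUT={d:-2, e:5; rest ⊤}

Merge at B3: IN[B3] = OUT[B2] = {a: ⊤, b: ⊤, c: ⊤, d: -2, e: ⊤, f: ⊤}
Applying B3's transfer function to that IN value gives OUT[B3] (row B3 above).

Answer: {a: ⊤, b: ⊤, c: -2, d: -2, e: ⊤, f: ⊤}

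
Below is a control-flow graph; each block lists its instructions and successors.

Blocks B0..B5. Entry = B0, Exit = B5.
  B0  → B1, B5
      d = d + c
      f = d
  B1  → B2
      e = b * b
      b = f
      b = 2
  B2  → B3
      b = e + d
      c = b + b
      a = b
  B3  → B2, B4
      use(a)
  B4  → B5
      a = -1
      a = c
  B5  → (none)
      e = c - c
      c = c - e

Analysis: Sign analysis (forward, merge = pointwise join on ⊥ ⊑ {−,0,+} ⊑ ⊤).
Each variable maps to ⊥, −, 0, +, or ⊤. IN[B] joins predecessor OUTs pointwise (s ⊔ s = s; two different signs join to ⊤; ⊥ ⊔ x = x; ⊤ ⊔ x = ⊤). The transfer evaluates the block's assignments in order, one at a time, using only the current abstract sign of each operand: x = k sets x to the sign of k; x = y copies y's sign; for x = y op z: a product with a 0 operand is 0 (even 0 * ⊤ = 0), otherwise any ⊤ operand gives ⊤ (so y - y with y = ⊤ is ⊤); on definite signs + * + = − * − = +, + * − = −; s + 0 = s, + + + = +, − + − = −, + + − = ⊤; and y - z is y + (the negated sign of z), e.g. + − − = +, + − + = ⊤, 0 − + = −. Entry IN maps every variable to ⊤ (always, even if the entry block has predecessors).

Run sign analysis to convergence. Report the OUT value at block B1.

Fixpoint table:
  B0:  IN=(all ⊤)  OUT=(all ⊤)
  B1:  IN=(all ⊤)  OUT={b:+; rest ⊤}
  B2:  IN=(all ⊤)  OUT=(all ⊤)
  B3:  IN=(all ⊤)  OUT=(all ⊤)
  B4:  IN=(all ⊤)  OUT=(all ⊤)
  B5:  IN=(all ⊤)  OUT=(all ⊤)

Merge at B1: IN[B1] = OUT[B0] = {a: ⊤, b: ⊤, c: ⊤, d: ⊤, e: ⊤, f: ⊤}
Applying B1's transfer function to that IN value gives OUT[B1] (row B1 above).

Answer: {a: ⊤, b: +, c: ⊤, d: ⊤, e: ⊤, f: ⊤}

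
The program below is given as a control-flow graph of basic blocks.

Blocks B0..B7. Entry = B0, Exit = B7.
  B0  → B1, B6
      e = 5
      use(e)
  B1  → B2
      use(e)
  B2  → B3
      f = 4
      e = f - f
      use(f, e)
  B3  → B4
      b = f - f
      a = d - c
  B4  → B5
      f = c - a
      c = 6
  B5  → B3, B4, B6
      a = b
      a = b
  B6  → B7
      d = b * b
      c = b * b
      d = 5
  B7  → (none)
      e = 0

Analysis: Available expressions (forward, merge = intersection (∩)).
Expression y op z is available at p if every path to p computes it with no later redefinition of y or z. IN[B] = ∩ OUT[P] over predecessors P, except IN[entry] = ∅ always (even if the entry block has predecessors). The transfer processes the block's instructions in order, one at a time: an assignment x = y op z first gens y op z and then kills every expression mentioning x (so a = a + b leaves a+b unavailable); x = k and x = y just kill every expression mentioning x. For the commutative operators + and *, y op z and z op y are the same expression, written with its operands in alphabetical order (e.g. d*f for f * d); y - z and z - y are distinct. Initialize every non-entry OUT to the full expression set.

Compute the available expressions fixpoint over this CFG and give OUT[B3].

Converged values:
  B0:  IN={}  OUT={}
  B1:  IN={}  OUT={}
  B2:  IN={}  OUT={f-f}
  B3:  IN={}  OUT={d-c, f-f}
  B4:  IN={}  OUT={}
  B5:  IN={}  OUT={}
  B6:  IN={}  OUT={b*b}
  B7:  IN={b*b}  OUT={b*b}

Merge at B3: IN[B3] = OUT[B2] ∩ OUT[B5] = {}
Applying B3's transfer function to that IN value gives OUT[B3] (row B3 above).

Answer: {d-c, f-f}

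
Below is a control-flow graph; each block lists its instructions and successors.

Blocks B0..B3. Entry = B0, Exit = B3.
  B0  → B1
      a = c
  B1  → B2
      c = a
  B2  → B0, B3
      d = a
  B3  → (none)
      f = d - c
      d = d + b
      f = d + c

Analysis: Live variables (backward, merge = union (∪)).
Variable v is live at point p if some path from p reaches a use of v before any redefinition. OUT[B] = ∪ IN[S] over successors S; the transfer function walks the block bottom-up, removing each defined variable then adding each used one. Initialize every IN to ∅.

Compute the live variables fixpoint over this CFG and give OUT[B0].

Answer: {a, b}

Working:
Per-block solution:
  B0:   IN={b, c}   OUT={a, b}
  B1:   IN={a, b}   OUT={a, b, c}
  B2:   IN={a, b, c}   OUT={b, c, d}
  B3:   IN={b, c, d}   OUT={}

Merge at B0: OUT[B0] = IN[B1] = {a, b}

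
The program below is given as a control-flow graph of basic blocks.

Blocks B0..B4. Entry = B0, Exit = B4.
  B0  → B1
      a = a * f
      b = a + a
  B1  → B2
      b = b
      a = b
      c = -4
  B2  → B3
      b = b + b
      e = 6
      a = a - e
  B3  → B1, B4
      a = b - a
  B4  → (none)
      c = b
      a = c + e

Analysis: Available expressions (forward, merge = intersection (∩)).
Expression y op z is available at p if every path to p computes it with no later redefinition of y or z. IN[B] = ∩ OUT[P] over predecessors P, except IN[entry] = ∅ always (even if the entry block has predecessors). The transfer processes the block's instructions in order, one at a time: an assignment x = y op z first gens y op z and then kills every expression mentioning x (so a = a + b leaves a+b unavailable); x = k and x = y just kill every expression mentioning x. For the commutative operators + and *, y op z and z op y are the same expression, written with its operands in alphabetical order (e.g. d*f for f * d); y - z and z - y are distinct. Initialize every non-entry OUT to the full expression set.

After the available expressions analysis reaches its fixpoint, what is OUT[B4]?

Converged values:
  B0: | IN={} | OUT={a+a}
  B1: | IN={} | OUT={}
  B2: | IN={} | OUT={}
  B3: | IN={} | OUT={}
  B4: | IN={} | OUT={c+e}

Merge at B4: IN[B4] = OUT[B3] = {}
Applying B4's transfer function to that IN value gives OUT[B4] (row B4 above).

Answer: {c+e}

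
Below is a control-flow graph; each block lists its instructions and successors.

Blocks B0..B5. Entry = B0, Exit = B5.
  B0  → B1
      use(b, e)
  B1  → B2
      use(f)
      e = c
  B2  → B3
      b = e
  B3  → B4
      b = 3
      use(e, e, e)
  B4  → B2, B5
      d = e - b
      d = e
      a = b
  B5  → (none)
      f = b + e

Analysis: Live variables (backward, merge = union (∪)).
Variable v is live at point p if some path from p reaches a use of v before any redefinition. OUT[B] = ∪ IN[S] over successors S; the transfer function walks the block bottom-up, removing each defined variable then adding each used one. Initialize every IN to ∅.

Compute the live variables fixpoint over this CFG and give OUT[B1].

Fixpoint table:
  B0:   IN={b, c, e, f}   OUT={c, f}
  B1:   IN={c, f}   OUT={e}
  B2:   IN={e}   OUT={e}
  B3:   IN={e}   OUT={b, e}
  B4:   IN={b, e}   OUT={b, e}
  B5:   IN={b, e}   OUT={}

Merge at B1: OUT[B1] = IN[B2] = {e}

Answer: {e}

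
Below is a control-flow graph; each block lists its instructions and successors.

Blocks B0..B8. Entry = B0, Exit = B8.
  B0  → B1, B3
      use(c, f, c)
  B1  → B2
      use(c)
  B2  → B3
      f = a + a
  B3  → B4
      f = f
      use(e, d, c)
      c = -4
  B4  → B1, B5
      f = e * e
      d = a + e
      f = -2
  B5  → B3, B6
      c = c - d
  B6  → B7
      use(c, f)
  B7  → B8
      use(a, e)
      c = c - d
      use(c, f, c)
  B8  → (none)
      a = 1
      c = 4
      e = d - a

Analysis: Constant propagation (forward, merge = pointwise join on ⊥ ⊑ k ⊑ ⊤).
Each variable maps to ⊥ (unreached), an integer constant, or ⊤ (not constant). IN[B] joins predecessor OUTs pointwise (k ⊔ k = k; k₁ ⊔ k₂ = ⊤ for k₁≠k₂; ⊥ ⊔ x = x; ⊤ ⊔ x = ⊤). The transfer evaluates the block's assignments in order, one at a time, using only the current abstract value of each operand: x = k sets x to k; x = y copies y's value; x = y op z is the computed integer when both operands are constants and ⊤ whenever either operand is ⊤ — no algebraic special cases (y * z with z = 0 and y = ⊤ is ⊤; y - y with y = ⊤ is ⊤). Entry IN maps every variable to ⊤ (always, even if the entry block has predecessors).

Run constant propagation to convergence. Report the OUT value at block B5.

Converged values:
  B0:   IN=(all ⊤)   OUT=(all ⊤)
  B1:   IN=(all ⊤)   OUT=(all ⊤)
  B2:   IN=(all ⊤)   OUT=(all ⊤)
  B3:   IN=(all ⊤)   OUT={c:-4; rest ⊤}
  B4:   IN={c:-4; rest ⊤}   OUT={c:-4, f:-2; rest ⊤}
  B5:   IN={c:-4, f:-2; rest ⊤}   OUT={f:-2; rest ⊤}
  B6:   IN={f:-2; rest ⊤}   OUT={f:-2; rest ⊤}
  B7:   IN={f:-2; rest ⊤}   OUT={f:-2; rest ⊤}
  B8:   IN={f:-2; rest ⊤}   OUT={a:1, c:4, f:-2; rest ⊤}

Merge at B5: IN[B5] = OUT[B4] = {a: ⊤, b: ⊤, c: -4, d: ⊤, e: ⊤, f: -2}
Applying B5's transfer function to that IN value gives OUT[B5] (row B5 above).

Answer: {a: ⊤, b: ⊤, c: ⊤, d: ⊤, e: ⊤, f: -2}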